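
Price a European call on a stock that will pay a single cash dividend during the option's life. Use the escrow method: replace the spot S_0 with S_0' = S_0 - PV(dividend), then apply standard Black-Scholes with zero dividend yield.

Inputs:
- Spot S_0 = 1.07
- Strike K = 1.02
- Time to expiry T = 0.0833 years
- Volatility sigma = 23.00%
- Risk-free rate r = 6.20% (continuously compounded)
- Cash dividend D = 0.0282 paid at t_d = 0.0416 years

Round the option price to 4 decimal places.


PV(D) = D * exp(-r * t_d) = 0.0282 * 0.99742412 = 0.02812736
S_0' = S_0 - PV(D) = 1.0700 - 0.02812736 = 1.04187264
d1 = (ln(S_0'/K) + (r + sigma^2/2)*T) / (sigma*sqrt(T)) = 0.43061322
d2 = d1 - sigma*sqrt(T) = 0.36423122
exp(-rT) = 0.99484871
N(d1) = 0.66662519; N(d2) = 0.64215732
C = S_0' * N(d1) - K * exp(-rT) * N(d2) = 1.04187264 * 0.66662519 - 1.0200 * 0.99484871 * 0.64215732 = 0.0429

Answer: Price = 0.0429


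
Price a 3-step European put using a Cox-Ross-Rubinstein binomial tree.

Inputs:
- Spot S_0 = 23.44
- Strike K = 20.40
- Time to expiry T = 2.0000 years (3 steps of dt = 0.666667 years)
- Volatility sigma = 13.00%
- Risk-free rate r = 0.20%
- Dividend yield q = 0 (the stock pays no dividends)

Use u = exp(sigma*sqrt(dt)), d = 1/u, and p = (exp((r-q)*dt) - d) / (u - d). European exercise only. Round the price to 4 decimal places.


Answer: Price = V(0,0) = 0.4701

Derivation:
dt = T/N = 0.666667
u = exp(sigma*sqrt(dt)) = 1.111983; d = 1/u = 0.899295
p = (exp((r-q)*dt) - d) / (u - d) = 0.479762
Discount per step: exp(-r*dt) = 0.998668
Stock lattice S(k, i) with i counting down-moves:
  k=0: S(0,0) = 23.4400
  k=1: S(1,0) = 26.0649; S(1,1) = 21.0795
  k=2: S(2,0) = 28.9837; S(2,1) = 23.4400; S(2,2) = 18.9567
  k=3: S(3,0) = 32.2294; S(3,1) = 26.0649; S(3,2) = 21.0795; S(3,3) = 17.0476
Terminal payoffs V(N, i) = max(K - S_T, 0):
  V(3,0) = 0.000000; V(3,1) = 0.000000; V(3,2) = 0.000000; V(3,3) = 3.352385
Backward induction: V(k, i) = exp(-r*dt) * [p * V(k+1, i) + (1-p) * V(k+1, i+1)].
  V(2,0) = exp(-r*dt) * [p*0.000000 + (1-p)*0.000000] = 0.000000
  V(2,1) = exp(-r*dt) * [p*0.000000 + (1-p)*0.000000] = 0.000000
  V(2,2) = exp(-r*dt) * [p*0.000000 + (1-p)*3.352385] = 1.741715
  V(1,0) = exp(-r*dt) * [p*0.000000 + (1-p)*0.000000] = 0.000000
  V(1,1) = exp(-r*dt) * [p*0.000000 + (1-p)*1.741715] = 0.904899
  V(0,0) = exp(-r*dt) * [p*0.000000 + (1-p)*0.904899] = 0.470136


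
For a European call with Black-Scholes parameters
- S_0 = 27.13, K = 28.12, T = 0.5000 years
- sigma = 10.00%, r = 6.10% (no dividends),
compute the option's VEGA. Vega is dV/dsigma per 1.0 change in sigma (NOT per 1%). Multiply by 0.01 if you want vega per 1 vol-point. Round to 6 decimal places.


d1 = -0.0401769626; d2 = -0.1108876407
phi(d1) = 0.3986204263; exp(-qT) = 1.0000000000; exp(-rT) = 0.9699604321
Vega = S * exp(-qT) * phi(d1) * sqrt(T) = 27.1300 * 1.0000000000 * 0.3986204263 * 0.7071067812 = 7.647057

Answer: Vega = 7.647057


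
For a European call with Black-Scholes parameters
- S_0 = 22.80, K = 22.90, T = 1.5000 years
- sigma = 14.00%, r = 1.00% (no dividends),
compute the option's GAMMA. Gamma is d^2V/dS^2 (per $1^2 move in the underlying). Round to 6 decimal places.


Answer: Gamma = 0.100940

Derivation:
d1 = 0.1476903825; d2 = -0.0237738995
phi(d1) = 0.3946149665; exp(-qT) = 1.0000000000; exp(-rT) = 0.9851119396
Gamma = exp(-qT) * phi(d1) / (S * sigma * sqrt(T)) = 1.0000000000 * 0.3946149665 / (22.8000 * 0.1400 * 1.2247448714) = 0.100940


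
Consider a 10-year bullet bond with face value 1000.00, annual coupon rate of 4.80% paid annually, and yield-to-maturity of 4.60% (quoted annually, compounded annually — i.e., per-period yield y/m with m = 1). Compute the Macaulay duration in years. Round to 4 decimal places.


Answer: Macaulay duration = 8.1880 years

Derivation:
Coupon per period c = face * coupon_rate / m = 48.000000
Periods per year m = 1; per-period yield y/m = 0.046000
Number of cashflows N = 10
Cashflows (t years, CF_t, discount factor 1/(1+y/m)^(m*t), PV):
  t = 1.0000: CF_t = 48.000000, DF = 0.956023, PV = 45.889101
  t = 2.0000: CF_t = 48.000000, DF = 0.913980, PV = 43.871034
  t = 3.0000: CF_t = 48.000000, DF = 0.873786, PV = 41.941715
  t = 4.0000: CF_t = 48.000000, DF = 0.835359, PV = 40.097242
  t = 5.0000: CF_t = 48.000000, DF = 0.798623, PV = 38.333883
  t = 6.0000: CF_t = 48.000000, DF = 0.763501, PV = 36.648072
  t = 7.0000: CF_t = 48.000000, DF = 0.729925, PV = 35.036398
  t = 8.0000: CF_t = 48.000000, DF = 0.697825, PV = 33.495600
  t = 9.0000: CF_t = 48.000000, DF = 0.667137, PV = 32.022562
  t = 10.0000: CF_t = 1048.000000, DF = 0.637798, PV = 668.412307
Price P = sum_t PV_t = 1015.747913
Macaulay numerator sum_t t * PV_t:
  t * PV_t at t = 1.0000: 45.889101
  t * PV_t at t = 2.0000: 87.742068
  t * PV_t at t = 3.0000: 125.825145
  t * PV_t at t = 4.0000: 160.388967
  t * PV_t at t = 5.0000: 191.669416
  t * PV_t at t = 6.0000: 219.888431
  t * PV_t at t = 7.0000: 245.254783
  t * PV_t at t = 8.0000: 267.964800
  t * PV_t at t = 9.0000: 288.203059
  t * PV_t at t = 10.0000: 6684.123065
Macaulay duration D = (sum_t t * PV_t) / P = 8316.948834 / 1015.747913 = 8.188005


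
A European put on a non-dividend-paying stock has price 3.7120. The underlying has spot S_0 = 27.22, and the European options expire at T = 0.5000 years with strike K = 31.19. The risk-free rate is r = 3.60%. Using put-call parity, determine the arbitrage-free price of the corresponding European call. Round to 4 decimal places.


Answer: Call price = 0.2984

Derivation:
Put-call parity: C - P = S_0 * exp(-qT) - K * exp(-rT).
S_0 * exp(-qT) = 27.2200 * 1.00000000 = 27.22000000
K * exp(-rT) = 31.1900 * 0.98216103 = 30.63360260
C = P + S*exp(-qT) - K*exp(-rT)
C = 3.7120 + 27.22000000 - 30.63360260 = 0.2984


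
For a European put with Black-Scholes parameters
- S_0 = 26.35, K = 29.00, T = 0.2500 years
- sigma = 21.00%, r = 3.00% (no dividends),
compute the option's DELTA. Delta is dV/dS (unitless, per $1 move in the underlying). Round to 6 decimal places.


d1 = -0.7887148095; d2 = -0.8937148095
phi(d1) = 0.2923001603; exp(-qT) = 1.0000000000; exp(-rT) = 0.9925280548
N(-d1) = 0.7848606449
Delta = -exp(-qT) * N(-d1) = -1.0000000000 * 0.7848606449 = -0.784861

Answer: Delta = -0.784861


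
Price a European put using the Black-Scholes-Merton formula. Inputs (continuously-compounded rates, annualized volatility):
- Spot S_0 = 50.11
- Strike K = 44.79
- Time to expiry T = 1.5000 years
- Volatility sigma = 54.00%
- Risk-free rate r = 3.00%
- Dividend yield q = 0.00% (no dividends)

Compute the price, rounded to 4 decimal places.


Answer: Price = 8.7199

Derivation:
d1 = (ln(S/K) + (r - q + 0.5*sigma^2) * T) / (sigma * sqrt(T)) = 0.56842630
d2 = d1 - sigma * sqrt(T) = -0.09293593
exp(-rT) = 0.95599748; exp(-qT) = 1.00000000
P = K * exp(-rT) * N(-d2) - S_0 * exp(-qT) * N(-d1)
N(-d1) = 0.28487277; N(-d2) = 0.53702277
P = 44.7900 * 0.95599748 * 0.53702277 - 50.1100 * 1.00000000 * 0.28487277 = 8.7199


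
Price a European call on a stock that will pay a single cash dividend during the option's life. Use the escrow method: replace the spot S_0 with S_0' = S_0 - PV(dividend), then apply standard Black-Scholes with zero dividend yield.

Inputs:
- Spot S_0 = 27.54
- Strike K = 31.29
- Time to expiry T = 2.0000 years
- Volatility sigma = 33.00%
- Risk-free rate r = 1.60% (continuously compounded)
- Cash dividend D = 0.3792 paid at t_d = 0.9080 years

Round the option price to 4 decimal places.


Answer: Price = 3.8747

Derivation:
PV(D) = D * exp(-r * t_d) = 0.3792 * 0.98557702 = 0.37373081
S_0' = S_0 - PV(D) = 27.5400 - 0.37373081 = 27.16626919
d1 = (ln(S_0'/K) + (r + sigma^2/2)*T) / (sigma*sqrt(T)) = -0.00090522
d2 = d1 - sigma*sqrt(T) = -0.46759569
exp(-rT) = 0.96850658
N(d1) = 0.49963887; N(d2) = 0.32003687
C = S_0' * N(d1) - K * exp(-rT) * N(d2) = 27.16626919 * 0.49963887 - 31.2900 * 0.96850658 * 0.32003687 = 3.8747


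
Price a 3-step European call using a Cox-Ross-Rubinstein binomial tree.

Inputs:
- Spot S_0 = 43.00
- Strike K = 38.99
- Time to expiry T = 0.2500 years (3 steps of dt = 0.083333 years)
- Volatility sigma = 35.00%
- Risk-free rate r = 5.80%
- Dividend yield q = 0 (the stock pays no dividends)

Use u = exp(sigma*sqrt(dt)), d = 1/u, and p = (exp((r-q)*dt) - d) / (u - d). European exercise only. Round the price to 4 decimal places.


dt = T/N = 0.083333
u = exp(sigma*sqrt(dt)) = 1.106317; d = 1/u = 0.903900
p = (exp((r-q)*dt) - d) / (u - d) = 0.498698
Discount per step: exp(-r*dt) = 0.995178
Stock lattice S(k, i) with i counting down-moves:
  k=0: S(0,0) = 43.0000
  k=1: S(1,0) = 47.5716; S(1,1) = 38.8677
  k=2: S(2,0) = 52.6293; S(2,1) = 43.0000; S(2,2) = 35.1325
  k=3: S(3,0) = 58.2247; S(3,1) = 47.5716; S(3,2) = 38.8677; S(3,3) = 31.7563
Terminal payoffs V(N, i) = max(S_T - K, 0):
  V(3,0) = 19.234662; V(3,1) = 8.581622; V(3,2) = 0.000000; V(3,3) = 0.000000
Backward induction: V(k, i) = exp(-r*dt) * [p * V(k+1, i) + (1-p) * V(k+1, i+1)].
  V(2,0) = exp(-r*dt) * [p*19.234662 + (1-p)*8.581622] = 13.827282
  V(2,1) = exp(-r*dt) * [p*8.581622 + (1-p)*0.000000] = 4.259006
  V(2,2) = exp(-r*dt) * [p*0.000000 + (1-p)*0.000000] = 0.000000
  V(1,0) = exp(-r*dt) * [p*13.827282 + (1-p)*4.259006] = 8.987146
  V(1,1) = exp(-r*dt) * [p*4.259006 + (1-p)*0.000000] = 2.113718
  V(0,0) = exp(-r*dt) * [p*8.987146 + (1-p)*2.113718] = 5.514766

Answer: Price = V(0,0) = 5.5148


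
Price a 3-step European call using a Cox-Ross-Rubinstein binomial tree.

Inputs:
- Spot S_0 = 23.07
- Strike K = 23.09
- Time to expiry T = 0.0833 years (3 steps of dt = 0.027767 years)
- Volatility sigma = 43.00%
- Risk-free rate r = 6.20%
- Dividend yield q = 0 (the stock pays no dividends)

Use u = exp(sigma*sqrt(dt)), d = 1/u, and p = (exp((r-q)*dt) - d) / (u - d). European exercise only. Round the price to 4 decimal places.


Answer: Price = V(0,0) = 1.2859

Derivation:
dt = T/N = 0.027767
u = exp(sigma*sqrt(dt)) = 1.074282; d = 1/u = 0.930854
p = (exp((r-q)*dt) - d) / (u - d) = 0.494108
Discount per step: exp(-r*dt) = 0.998280
Stock lattice S(k, i) with i counting down-moves:
  k=0: S(0,0) = 23.0700
  k=1: S(1,0) = 24.7837; S(1,1) = 21.4748
  k=2: S(2,0) = 26.6247; S(2,1) = 23.0700; S(2,2) = 19.9899
  k=3: S(3,0) = 28.6024; S(3,1) = 24.7837; S(3,2) = 21.4748; S(3,3) = 18.6077
Terminal payoffs V(N, i) = max(S_T - K, 0):
  V(3,0) = 5.512384; V(3,1) = 1.693681; V(3,2) = 0.000000; V(3,3) = 0.000000
Backward induction: V(k, i) = exp(-r*dt) * [p * V(k+1, i) + (1-p) * V(k+1, i+1)].
  V(2,0) = exp(-r*dt) * [p*5.512384 + (1-p)*1.693681] = 3.574373
  V(2,1) = exp(-r*dt) * [p*1.693681 + (1-p)*0.000000] = 0.835421
  V(2,2) = exp(-r*dt) * [p*0.000000 + (1-p)*0.000000] = 0.000000
  V(1,0) = exp(-r*dt) * [p*3.574373 + (1-p)*0.835421] = 2.184994
  V(1,1) = exp(-r*dt) * [p*0.835421 + (1-p)*0.000000] = 0.412078
  V(0,0) = exp(-r*dt) * [p*2.184994 + (1-p)*0.412078] = 1.285874


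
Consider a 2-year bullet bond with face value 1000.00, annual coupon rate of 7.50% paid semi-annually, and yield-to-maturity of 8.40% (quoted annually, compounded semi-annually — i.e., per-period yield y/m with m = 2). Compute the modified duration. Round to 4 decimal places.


Answer: Modified duration = 1.8169

Derivation:
Coupon per period c = face * coupon_rate / m = 37.500000
Periods per year m = 2; per-period yield y/m = 0.042000
Number of cashflows N = 4
Cashflows (t years, CF_t, discount factor 1/(1+y/m)^(m*t), PV):
  t = 0.5000: CF_t = 37.500000, DF = 0.959693, PV = 35.988484
  t = 1.0000: CF_t = 37.500000, DF = 0.921010, PV = 34.537892
  t = 1.5000: CF_t = 37.500000, DF = 0.883887, PV = 33.145770
  t = 2.0000: CF_t = 1037.500000, DF = 0.848260, PV = 880.070026
Price P = sum_t PV_t = 983.742171
First compute Macaulay numerator sum_t t * PV_t:
  t * PV_t at t = 0.5000: 17.994242
  t * PV_t at t = 1.0000: 34.537892
  t * PV_t at t = 1.5000: 49.718655
  t * PV_t at t = 2.0000: 1760.140051
Macaulay duration D = 1862.390840 / 983.742171 = 1.893170
Modified duration = D / (1 + y/m) = 1.893170 / (1 + 0.042000) = 1.816861


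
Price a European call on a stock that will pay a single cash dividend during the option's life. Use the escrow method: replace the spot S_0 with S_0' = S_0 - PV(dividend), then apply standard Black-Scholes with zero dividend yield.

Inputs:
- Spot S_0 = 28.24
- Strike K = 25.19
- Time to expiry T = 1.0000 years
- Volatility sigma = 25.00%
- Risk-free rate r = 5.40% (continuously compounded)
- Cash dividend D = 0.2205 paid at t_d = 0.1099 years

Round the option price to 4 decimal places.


Answer: Price = 5.1685

Derivation:
PV(D) = D * exp(-r * t_d) = 0.2205 * 0.99408297 = 0.21919530
S_0' = S_0 - PV(D) = 28.2400 - 0.21919530 = 28.02080470
d1 = (ln(S_0'/K) + (r + sigma^2/2)*T) / (sigma*sqrt(T)) = 0.76700068
d2 = d1 - sigma*sqrt(T) = 0.51700068
exp(-rT) = 0.94743211
N(d1) = 0.77845944; N(d2) = 0.69742216
C = S_0' * N(d1) - K * exp(-rT) * N(d2) = 28.02080470 * 0.77845944 - 25.1900 * 0.94743211 * 0.69742216 = 5.1685


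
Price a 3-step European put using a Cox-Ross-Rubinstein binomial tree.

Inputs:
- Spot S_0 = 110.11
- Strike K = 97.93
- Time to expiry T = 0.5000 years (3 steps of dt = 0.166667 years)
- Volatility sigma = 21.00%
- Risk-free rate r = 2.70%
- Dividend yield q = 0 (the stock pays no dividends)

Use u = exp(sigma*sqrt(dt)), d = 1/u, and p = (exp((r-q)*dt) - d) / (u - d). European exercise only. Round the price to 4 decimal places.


Answer: Price = V(0,0) = 1.5320

Derivation:
dt = T/N = 0.166667
u = exp(sigma*sqrt(dt)) = 1.089514; d = 1/u = 0.917840
p = (exp((r-q)*dt) - d) / (u - d) = 0.504852
Discount per step: exp(-r*dt) = 0.995510
Stock lattice S(k, i) with i counting down-moves:
  k=0: S(0,0) = 110.1100
  k=1: S(1,0) = 119.9664; S(1,1) = 101.0634
  k=2: S(2,0) = 130.7052; S(2,1) = 110.1100; S(2,2) = 92.7600
  k=3: S(3,0) = 142.4052; S(3,1) = 119.9664; S(3,2) = 101.0634; S(3,3) = 85.1388
Terminal payoffs V(N, i) = max(K - S_T, 0):
  V(3,0) = 0.000000; V(3,1) = 0.000000; V(3,2) = 0.000000; V(3,3) = 12.791151
Backward induction: V(k, i) = exp(-r*dt) * [p * V(k+1, i) + (1-p) * V(k+1, i+1)].
  V(2,0) = exp(-r*dt) * [p*0.000000 + (1-p)*0.000000] = 0.000000
  V(2,1) = exp(-r*dt) * [p*0.000000 + (1-p)*0.000000] = 0.000000
  V(2,2) = exp(-r*dt) * [p*0.000000 + (1-p)*12.791151] = 6.305082
  V(1,0) = exp(-r*dt) * [p*0.000000 + (1-p)*0.000000] = 0.000000
  V(1,1) = exp(-r*dt) * [p*0.000000 + (1-p)*6.305082] = 3.107934
  V(0,0) = exp(-r*dt) * [p*0.000000 + (1-p)*3.107934] = 1.531979


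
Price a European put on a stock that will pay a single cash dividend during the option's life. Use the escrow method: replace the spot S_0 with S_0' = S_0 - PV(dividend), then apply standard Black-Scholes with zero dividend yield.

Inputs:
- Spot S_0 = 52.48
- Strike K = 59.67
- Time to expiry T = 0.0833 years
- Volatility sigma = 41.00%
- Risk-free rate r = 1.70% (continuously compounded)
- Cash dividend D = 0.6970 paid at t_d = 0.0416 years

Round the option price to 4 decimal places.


Answer: Price = 8.1811

Derivation:
PV(D) = D * exp(-r * t_d) = 0.6970 * 0.99929305 = 0.69650726
S_0' = S_0 - PV(D) = 52.4800 - 0.69650726 = 51.78349274
d1 = (ln(S_0'/K) + (r + sigma^2/2)*T) / (sigma*sqrt(T)) = -1.12682297
d2 = d1 - sigma*sqrt(T) = -1.24515610
exp(-rT) = 0.99858490
N(-d1) = 0.87009133; N(-d2) = 0.89346281
P = K * exp(-rT) * N(-d2) - S_0' * N(-d1) = 59.6700 * 0.99858490 * 0.89346281 - 51.78349274 * 0.87009133 = 8.1811


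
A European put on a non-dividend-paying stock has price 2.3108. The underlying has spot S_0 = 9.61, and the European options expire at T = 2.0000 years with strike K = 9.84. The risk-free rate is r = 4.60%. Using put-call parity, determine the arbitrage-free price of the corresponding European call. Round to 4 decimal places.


Put-call parity: C - P = S_0 * exp(-qT) - K * exp(-rT).
S_0 * exp(-qT) = 9.6100 * 1.00000000 = 9.61000000
K * exp(-rT) = 9.8400 * 0.91210515 = 8.97511467
C = P + S*exp(-qT) - K*exp(-rT)
C = 2.3108 + 9.61000000 - 8.97511467 = 2.9457

Answer: Call price = 2.9457


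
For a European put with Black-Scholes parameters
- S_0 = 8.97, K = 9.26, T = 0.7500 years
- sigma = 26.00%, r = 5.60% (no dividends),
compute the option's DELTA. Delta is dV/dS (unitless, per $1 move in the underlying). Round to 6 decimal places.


Answer: Delta = -0.437307

Derivation:
d1 = 0.1578014973; d2 = -0.0673651077
phi(d1) = 0.3940059810; exp(-qT) = 1.0000000000; exp(-rT) = 0.9588697806
N(-d1) = 0.4373066094
Delta = -exp(-qT) * N(-d1) = -1.0000000000 * 0.4373066094 = -0.437307


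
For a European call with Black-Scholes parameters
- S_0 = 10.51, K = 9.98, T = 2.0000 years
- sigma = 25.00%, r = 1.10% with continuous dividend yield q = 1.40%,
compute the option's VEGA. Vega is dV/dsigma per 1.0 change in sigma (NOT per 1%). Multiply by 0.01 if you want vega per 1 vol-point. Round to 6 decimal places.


Answer: Vega = 5.501909

Derivation:
d1 = 0.3061605332; d2 = -0.0473928574
phi(d1) = 0.3806763769; exp(-qT) = 0.9723883668; exp(-rT) = 0.9782402351
Vega = S * exp(-qT) * phi(d1) * sqrt(T) = 10.5100 * 0.9723883668 * 0.3806763769 * 1.4142135624 = 5.501909


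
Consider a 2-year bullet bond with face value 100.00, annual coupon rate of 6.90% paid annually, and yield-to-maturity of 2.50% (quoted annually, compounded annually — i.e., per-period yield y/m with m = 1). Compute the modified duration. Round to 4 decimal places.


Coupon per period c = face * coupon_rate / m = 6.900000
Periods per year m = 1; per-period yield y/m = 0.025000
Number of cashflows N = 2
Cashflows (t years, CF_t, discount factor 1/(1+y/m)^(m*t), PV):
  t = 1.0000: CF_t = 6.900000, DF = 0.975610, PV = 6.731707
  t = 2.0000: CF_t = 106.900000, DF = 0.951814, PV = 101.748959
Price P = sum_t PV_t = 108.480666
First compute Macaulay numerator sum_t t * PV_t:
  t * PV_t at t = 1.0000: 6.731707
  t * PV_t at t = 2.0000: 203.497918
Macaulay duration D = 210.229625 / 108.480666 = 1.937946
Modified duration = D / (1 + y/m) = 1.937946 / (1 + 0.025000) = 1.890679

Answer: Modified duration = 1.8907


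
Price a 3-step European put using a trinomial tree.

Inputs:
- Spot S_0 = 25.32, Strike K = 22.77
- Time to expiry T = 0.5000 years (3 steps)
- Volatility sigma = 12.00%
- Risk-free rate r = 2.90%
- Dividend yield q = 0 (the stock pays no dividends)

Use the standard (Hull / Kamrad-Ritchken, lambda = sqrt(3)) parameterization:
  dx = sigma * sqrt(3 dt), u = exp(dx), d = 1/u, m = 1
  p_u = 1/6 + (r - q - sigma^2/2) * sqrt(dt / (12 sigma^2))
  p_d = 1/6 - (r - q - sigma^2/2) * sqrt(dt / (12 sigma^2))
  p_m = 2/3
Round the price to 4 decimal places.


Answer: Price = V(0,0) = 0.0678

Derivation:
dt = T/N = 0.166667; dx = sigma*sqrt(3*dt) = 0.084853
u = exp(dx) = 1.088557; d = 1/u = 0.918647
p_u = 0.188076, p_m = 0.666667, p_d = 0.145257
Discount per step: exp(-r*dt) = 0.995178
Stock lattice S(k, j) with j the centered position index:
  k=0: S(0,+0) = 25.3200
  k=1: S(1,-1) = 23.2602; S(1,+0) = 25.3200; S(1,+1) = 27.5623
  k=2: S(2,-2) = 21.3679; S(2,-1) = 23.2602; S(2,+0) = 25.3200; S(2,+1) = 27.5623; S(2,+2) = 30.0031
  k=3: S(3,-3) = 19.6296; S(3,-2) = 21.3679; S(3,-1) = 23.2602; S(3,+0) = 25.3200; S(3,+1) = 27.5623; S(3,+2) = 30.0031; S(3,+3) = 32.6601
Terminal payoffs V(N, j) = max(K - S_T, 0):
  V(3,-3) = 3.140449; V(3,-2) = 1.402118; V(3,-1) = 0.000000; V(3,+0) = 0.000000; V(3,+1) = 0.000000; V(3,+2) = 0.000000; V(3,+3) = 0.000000
Backward induction: V(k, j) = exp(-r*dt) * [p_u * V(k+1, j+1) + p_m * V(k+1, j) + p_d * V(k+1, j-1)]
  V(2,-2) = exp(-r*dt) * [p_u*0.000000 + p_m*1.402118 + p_d*3.140449] = 1.384211
  V(2,-1) = exp(-r*dt) * [p_u*0.000000 + p_m*0.000000 + p_d*1.402118] = 0.202685
  V(2,+0) = exp(-r*dt) * [p_u*0.000000 + p_m*0.000000 + p_d*0.000000] = 0.000000
  V(2,+1) = exp(-r*dt) * [p_u*0.000000 + p_m*0.000000 + p_d*0.000000] = 0.000000
  V(2,+2) = exp(-r*dt) * [p_u*0.000000 + p_m*0.000000 + p_d*0.000000] = 0.000000
  V(1,-1) = exp(-r*dt) * [p_u*0.000000 + p_m*0.202685 + p_d*1.384211] = 0.334569
  V(1,+0) = exp(-r*dt) * [p_u*0.000000 + p_m*0.000000 + p_d*0.202685] = 0.029300
  V(1,+1) = exp(-r*dt) * [p_u*0.000000 + p_m*0.000000 + p_d*0.000000] = 0.000000
  V(0,+0) = exp(-r*dt) * [p_u*0.000000 + p_m*0.029300 + p_d*0.334569] = 0.067803


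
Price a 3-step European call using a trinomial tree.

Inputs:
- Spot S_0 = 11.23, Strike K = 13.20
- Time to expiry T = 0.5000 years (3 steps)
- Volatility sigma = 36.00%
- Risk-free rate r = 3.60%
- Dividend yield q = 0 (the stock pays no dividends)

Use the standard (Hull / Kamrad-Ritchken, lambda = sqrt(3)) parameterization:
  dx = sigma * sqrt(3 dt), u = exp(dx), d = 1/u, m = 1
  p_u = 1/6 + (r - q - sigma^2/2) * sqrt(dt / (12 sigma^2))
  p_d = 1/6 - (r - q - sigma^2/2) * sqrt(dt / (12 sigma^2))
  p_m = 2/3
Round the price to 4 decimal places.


dt = T/N = 0.166667; dx = sigma*sqrt(3*dt) = 0.254558
u = exp(dx) = 1.289892; d = 1/u = 0.775259
p_u = 0.157239, p_m = 0.666667, p_d = 0.176095
Discount per step: exp(-r*dt) = 0.994018
Stock lattice S(k, j) with j the centered position index:
  k=0: S(0,+0) = 11.2300
  k=1: S(1,-1) = 8.7062; S(1,+0) = 11.2300; S(1,+1) = 14.4855
  k=2: S(2,-2) = 6.7495; S(2,-1) = 8.7062; S(2,+0) = 11.2300; S(2,+1) = 14.4855; S(2,+2) = 18.6847
  k=3: S(3,-3) = 5.2326; S(3,-2) = 6.7495; S(3,-1) = 8.7062; S(3,+0) = 11.2300; S(3,+1) = 14.4855; S(3,+2) = 18.6847; S(3,+3) = 24.1013
Terminal payoffs V(N, j) = max(S_T - K, 0):
  V(3,-3) = 0.000000; V(3,-2) = 0.000000; V(3,-1) = 0.000000; V(3,+0) = 0.000000; V(3,+1) = 1.285486; V(3,+2) = 5.484712; V(3,+3) = 10.901259
Backward induction: V(k, j) = exp(-r*dt) * [p_u * V(k+1, j+1) + p_m * V(k+1, j) + p_d * V(k+1, j-1)]
  V(2,-2) = exp(-r*dt) * [p_u*0.000000 + p_m*0.000000 + p_d*0.000000] = 0.000000
  V(2,-1) = exp(-r*dt) * [p_u*0.000000 + p_m*0.000000 + p_d*0.000000] = 0.000000
  V(2,+0) = exp(-r*dt) * [p_u*1.285486 + p_m*0.000000 + p_d*0.000000] = 0.200919
  V(2,+1) = exp(-r*dt) * [p_u*5.484712 + p_m*1.285486 + p_d*0.000000] = 1.709114
  V(2,+2) = exp(-r*dt) * [p_u*10.901259 + p_m*5.484712 + p_d*1.285486] = 5.563459
  V(1,-1) = exp(-r*dt) * [p_u*0.200919 + p_m*0.000000 + p_d*0.000000] = 0.031403
  V(1,+0) = exp(-r*dt) * [p_u*1.709114 + p_m*0.200919 + p_d*0.000000] = 0.400276
  V(1,+1) = exp(-r*dt) * [p_u*5.563459 + p_m*1.709114 + p_d*0.200919] = 2.037320
  V(0,+0) = exp(-r*dt) * [p_u*2.037320 + p_m*0.400276 + p_d*0.031403] = 0.589180

Answer: Price = V(0,0) = 0.5892


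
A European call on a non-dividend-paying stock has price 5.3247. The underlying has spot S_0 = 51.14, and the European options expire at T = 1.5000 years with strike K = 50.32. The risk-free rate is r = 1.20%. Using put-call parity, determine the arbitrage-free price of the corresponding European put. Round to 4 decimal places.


Put-call parity: C - P = S_0 * exp(-qT) - K * exp(-rT).
S_0 * exp(-qT) = 51.1400 * 1.00000000 = 51.14000000
K * exp(-rT) = 50.3200 * 0.98216103 = 49.42234315
P = C - S*exp(-qT) + K*exp(-rT)
P = 5.3247 - 51.14000000 + 49.42234315 = 3.6070

Answer: Put price = 3.6070


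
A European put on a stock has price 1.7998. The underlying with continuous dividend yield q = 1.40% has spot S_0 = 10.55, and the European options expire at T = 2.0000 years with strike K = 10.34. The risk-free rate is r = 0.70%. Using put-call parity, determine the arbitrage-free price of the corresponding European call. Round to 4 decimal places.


Put-call parity: C - P = S_0 * exp(-qT) - K * exp(-rT).
S_0 * exp(-qT) = 10.5500 * 0.97238837 = 10.25869727
K * exp(-rT) = 10.3400 * 0.98609754 = 10.19624861
C = P + S*exp(-qT) - K*exp(-rT)
C = 1.7998 + 10.25869727 - 10.19624861 = 1.8622

Answer: Call price = 1.8622


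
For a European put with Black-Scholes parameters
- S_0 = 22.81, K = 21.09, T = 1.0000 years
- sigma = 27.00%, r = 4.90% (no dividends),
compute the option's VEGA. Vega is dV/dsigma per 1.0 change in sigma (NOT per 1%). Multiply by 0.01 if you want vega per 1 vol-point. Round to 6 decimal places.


d1 = 0.6068520067; d2 = 0.3368520067
phi(d1) = 0.3318496705; exp(-qT) = 1.0000000000; exp(-rT) = 0.9521811297
Vega = S * exp(-qT) * phi(d1) * sqrt(T) = 22.8100 * 1.0000000000 * 0.3318496705 * 1.0000000000 = 7.569491

Answer: Vega = 7.569491


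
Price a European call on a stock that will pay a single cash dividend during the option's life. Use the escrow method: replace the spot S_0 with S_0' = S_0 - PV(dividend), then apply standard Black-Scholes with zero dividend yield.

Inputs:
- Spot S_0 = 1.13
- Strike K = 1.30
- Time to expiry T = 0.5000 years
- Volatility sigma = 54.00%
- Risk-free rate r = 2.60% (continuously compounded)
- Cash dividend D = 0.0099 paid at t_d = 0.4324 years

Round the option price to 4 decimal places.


Answer: Price = 0.1117

Derivation:
PV(D) = D * exp(-r * t_d) = 0.0099 * 0.98882056 = 0.00978932
S_0' = S_0 - PV(D) = 1.1300 - 0.00978932 = 1.12021068
d1 = (ln(S_0'/K) + (r + sigma^2/2)*T) / (sigma*sqrt(T)) = -0.16485407
d2 = d1 - sigma*sqrt(T) = -0.54669173
exp(-rT) = 0.98708414
N(d1) = 0.43452942; N(d2) = 0.29229527
C = S_0' * N(d1) - K * exp(-rT) * N(d2) = 1.12021068 * 0.43452942 - 1.3000 * 0.98708414 * 0.29229527 = 0.1117


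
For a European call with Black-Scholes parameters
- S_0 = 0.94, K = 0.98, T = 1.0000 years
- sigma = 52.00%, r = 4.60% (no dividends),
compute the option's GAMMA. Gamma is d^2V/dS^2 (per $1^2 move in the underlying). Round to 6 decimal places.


d1 = 0.2683217377; d2 = -0.2516782623
phi(d1) = 0.3848364613; exp(-qT) = 1.0000000000; exp(-rT) = 0.9550419622
Gamma = exp(-qT) * phi(d1) / (S * sigma * sqrt(T)) = 1.0000000000 * 0.3848364613 / (0.9400 * 0.5200 * 1.0000000000) = 0.787309

Answer: Gamma = 0.787309


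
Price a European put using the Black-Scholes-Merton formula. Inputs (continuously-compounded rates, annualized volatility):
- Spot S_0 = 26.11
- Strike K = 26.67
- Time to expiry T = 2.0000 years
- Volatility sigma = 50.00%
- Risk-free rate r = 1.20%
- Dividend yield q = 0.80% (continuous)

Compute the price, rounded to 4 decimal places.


Answer: Price = 7.3198

Derivation:
d1 = (ln(S/K) + (r - q + 0.5*sigma^2) * T) / (sigma * sqrt(T)) = 0.33485614
d2 = d1 - sigma * sqrt(T) = -0.37225065
exp(-rT) = 0.97628571; exp(-qT) = 0.98412732
P = K * exp(-rT) * N(-d2) - S_0 * exp(-qT) * N(-d1)
N(-d1) = 0.36886681; N(-d2) = 0.64514688
P = 26.6700 * 0.97628571 * 0.64514688 - 26.1100 * 0.98412732 * 0.36886681 = 7.3198


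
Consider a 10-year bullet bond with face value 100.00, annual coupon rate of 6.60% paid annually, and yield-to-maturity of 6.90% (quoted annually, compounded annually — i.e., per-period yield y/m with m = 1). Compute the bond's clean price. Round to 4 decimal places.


Coupon per period c = face * coupon_rate / m = 6.600000
Periods per year m = 1; per-period yield y/m = 0.069000
Number of cashflows N = 10
Cashflows (t years, CF_t, discount factor 1/(1+y/m)^(m*t), PV):
  t = 1.0000: CF_t = 6.600000, DF = 0.935454, PV = 6.173994
  t = 2.0000: CF_t = 6.600000, DF = 0.875074, PV = 5.775486
  t = 3.0000: CF_t = 6.600000, DF = 0.818591, PV = 5.402700
  t = 4.0000: CF_t = 6.600000, DF = 0.765754, PV = 5.053975
  t = 5.0000: CF_t = 6.600000, DF = 0.716327, PV = 4.727760
  t = 6.0000: CF_t = 6.600000, DF = 0.670091, PV = 4.422600
  t = 7.0000: CF_t = 6.600000, DF = 0.626839, PV = 4.137138
  t = 8.0000: CF_t = 6.600000, DF = 0.586379, PV = 3.870101
  t = 9.0000: CF_t = 6.600000, DF = 0.548530, PV = 3.620300
  t = 10.0000: CF_t = 106.600000, DF = 0.513125, PV = 54.699096
Price P = sum_t PV_t = 97.883151

Answer: Price = 97.8832


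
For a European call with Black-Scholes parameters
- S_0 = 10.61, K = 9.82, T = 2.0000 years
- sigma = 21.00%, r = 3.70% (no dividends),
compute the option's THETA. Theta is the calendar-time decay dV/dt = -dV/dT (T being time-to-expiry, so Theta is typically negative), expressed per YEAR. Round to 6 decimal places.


d1 = 0.6582013578; d2 = 0.3612165097
phi(d1) = 0.3212444090; exp(-qT) = 1.0000000000; exp(-rT) = 0.9286716938
Theta = -S*exp(-qT)*phi(d1)*sigma/(2*sqrt(T)) - r*K*exp(-rT)*N(d2) + q*S*exp(-qT)*N(d1)
N(d1) = 0.7447956238; N(d2) = 0.6410311994; sqrt(T) = 1.4142135624
Term 1 = -10.6100 * 1.0000000000 * 0.3212444090 * 0.2100 / (2 * 1.4142135624) = -0.2530610251
Term 2 = -0.0370 * 9.8200 * 0.9286716938 * 0.6410311994 = -0.2162990379
Term 3 = 0 (no dividend yield, q = 0)
Theta = -0.2530610251 + (-0.2162990379) + (0.0000000000) = -0.469360

Answer: Theta = -0.469360


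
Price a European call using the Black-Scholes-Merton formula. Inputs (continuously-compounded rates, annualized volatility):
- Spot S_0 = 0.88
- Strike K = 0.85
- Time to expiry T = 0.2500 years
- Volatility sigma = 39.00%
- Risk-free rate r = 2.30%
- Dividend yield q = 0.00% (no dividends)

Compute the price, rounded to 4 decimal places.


d1 = (ln(S/K) + (r - q + 0.5*sigma^2) * T) / (sigma * sqrt(T)) = 0.30486184
d2 = d1 - sigma * sqrt(T) = 0.10986184
exp(-rT) = 0.99426650; exp(-qT) = 1.00000000
C = S_0 * exp(-qT) * N(d1) - K * exp(-rT) * N(d2)
N(d1) = 0.61976431; N(d2) = 0.54374053
C = 0.8800 * 1.00000000 * 0.61976431 - 0.8500 * 0.99426650 * 0.54374053 = 0.0859

Answer: Price = 0.0859


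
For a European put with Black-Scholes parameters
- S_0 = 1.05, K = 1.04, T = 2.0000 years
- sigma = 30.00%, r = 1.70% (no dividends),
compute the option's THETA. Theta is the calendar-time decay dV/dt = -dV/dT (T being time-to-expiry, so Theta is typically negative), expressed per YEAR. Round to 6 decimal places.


d1 = 0.3148262152; d2 = -0.1094378535
phi(d1) = 0.3796534917; exp(-qT) = 1.0000000000; exp(-rT) = 0.9665715046
Theta = -S*exp(-qT)*phi(d1)*sigma/(2*sqrt(T)) + r*K*exp(-rT)*N(-d2) - q*S*exp(-qT)*N(-d1)
N(-d1) = 0.3764468031; N(-d2) = 0.5435723943; sqrt(T) = 1.4142135624
Term 1 = -1.0500 * 1.0000000000 * 0.3796534917 * 0.3000 / (2 * 1.4142135624) = -0.0422817505
Term 2 = 0.0170 * 1.0400 * 0.9665715046 * 0.5435723943 = 0.0092891001
Term 3 = 0 (no dividend yield, q = 0)
Theta = -0.0422817505 + (0.0092891001) + (0.0000000000) = -0.032993

Answer: Theta = -0.032993


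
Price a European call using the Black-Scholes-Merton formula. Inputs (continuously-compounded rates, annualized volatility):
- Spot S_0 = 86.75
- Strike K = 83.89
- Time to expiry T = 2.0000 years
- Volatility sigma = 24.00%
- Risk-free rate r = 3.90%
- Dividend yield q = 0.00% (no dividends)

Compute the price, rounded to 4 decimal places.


d1 = (ln(S/K) + (r - q + 0.5*sigma^2) * T) / (sigma * sqrt(T)) = 0.49828637
d2 = d1 - sigma * sqrt(T) = 0.15887511
exp(-rT) = 0.92496443; exp(-qT) = 1.00000000
C = S_0 * exp(-qT) * N(d1) - K * exp(-rT) * N(d2)
N(d1) = 0.69085889; N(d2) = 0.56311637
C = 86.7500 * 1.00000000 * 0.69085889 - 83.8900 * 0.92496443 * 0.56311637 = 16.2368

Answer: Price = 16.2368


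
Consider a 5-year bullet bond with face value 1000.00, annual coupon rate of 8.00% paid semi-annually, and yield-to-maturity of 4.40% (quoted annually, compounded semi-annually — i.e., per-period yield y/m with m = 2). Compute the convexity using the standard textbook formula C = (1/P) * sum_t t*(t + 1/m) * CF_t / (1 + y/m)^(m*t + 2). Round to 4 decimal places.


Coupon per period c = face * coupon_rate / m = 40.000000
Periods per year m = 2; per-period yield y/m = 0.022000
Number of cashflows N = 10
Cashflows (t years, CF_t, discount factor 1/(1+y/m)^(m*t), PV):
  t = 0.5000: CF_t = 40.000000, DF = 0.978474, PV = 39.138943
  t = 1.0000: CF_t = 40.000000, DF = 0.957411, PV = 38.296422
  t = 1.5000: CF_t = 40.000000, DF = 0.936801, PV = 37.472037
  t = 2.0000: CF_t = 40.000000, DF = 0.916635, PV = 36.665398
  t = 2.5000: CF_t = 40.000000, DF = 0.896903, PV = 35.876124
  t = 3.0000: CF_t = 40.000000, DF = 0.877596, PV = 35.103839
  t = 3.5000: CF_t = 40.000000, DF = 0.858704, PV = 34.348179
  t = 4.0000: CF_t = 40.000000, DF = 0.840220, PV = 33.608786
  t = 4.5000: CF_t = 40.000000, DF = 0.822133, PV = 32.885309
  t = 5.0000: CF_t = 1040.000000, DF = 0.804435, PV = 836.612562
Price P = sum_t PV_t = 1160.007600
Convexity numerator sum_t t*(t + 1/m) * CF_t / (1+y/m)^(m*t + 2):
  t = 0.5000: term = 18.736019
  t = 1.0000: term = 54.998098
  t = 1.5000: term = 107.628371
  t = 2.0000: term = 175.519196
  t = 2.5000: term = 257.611344
  t = 3.0000: term = 352.892253
  t = 3.5000: term = 460.394328
  t = 4.0000: term = 579.193312
  t = 4.5000: term = 708.406693
  t = 5.0000: term = 22026.996538
Convexity = (1/P) * sum = 24742.376152 / 1160.007600 = 21.329495

Answer: Convexity = 21.3295


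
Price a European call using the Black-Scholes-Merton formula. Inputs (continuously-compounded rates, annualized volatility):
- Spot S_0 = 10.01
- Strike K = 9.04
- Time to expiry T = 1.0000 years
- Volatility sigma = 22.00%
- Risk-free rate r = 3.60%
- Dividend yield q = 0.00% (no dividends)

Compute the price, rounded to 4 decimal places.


d1 = (ln(S/K) + (r - q + 0.5*sigma^2) * T) / (sigma * sqrt(T)) = 0.73693372
d2 = d1 - sigma * sqrt(T) = 0.51693372
exp(-rT) = 0.96464029; exp(-qT) = 1.00000000
C = S_0 * exp(-qT) * N(d1) - K * exp(-rT) * N(d2)
N(d1) = 0.76941867; N(d2) = 0.69739879
C = 10.0100 * 1.00000000 * 0.76941867 - 9.0400 * 0.96464029 * 0.69739879 = 1.6203

Answer: Price = 1.6203


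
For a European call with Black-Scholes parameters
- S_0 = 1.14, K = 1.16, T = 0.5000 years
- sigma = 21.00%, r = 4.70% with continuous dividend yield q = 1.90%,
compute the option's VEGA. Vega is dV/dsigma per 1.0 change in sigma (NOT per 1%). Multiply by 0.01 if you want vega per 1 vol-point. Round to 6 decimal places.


d1 = 0.0514050285; d2 = -0.0970873956
phi(d1) = 0.3984155306; exp(-qT) = 0.9905449824; exp(-rT) = 0.9767739747
Vega = S * exp(-qT) * phi(d1) * sqrt(T) = 1.1400 * 0.9905449824 * 0.3984155306 * 0.7071067812 = 0.318127

Answer: Vega = 0.318127


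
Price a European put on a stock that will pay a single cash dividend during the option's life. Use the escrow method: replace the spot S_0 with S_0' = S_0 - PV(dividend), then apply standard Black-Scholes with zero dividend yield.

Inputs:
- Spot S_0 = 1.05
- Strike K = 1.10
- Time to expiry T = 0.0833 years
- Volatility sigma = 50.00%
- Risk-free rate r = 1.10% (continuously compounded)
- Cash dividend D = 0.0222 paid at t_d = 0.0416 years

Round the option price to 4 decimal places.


Answer: Price = 0.1032

Derivation:
PV(D) = D * exp(-r * t_d) = 0.0222 * 0.99954250 = 0.02218984
S_0' = S_0 - PV(D) = 1.0500 - 0.02218984 = 1.02781016
d1 = (ln(S_0'/K) + (r + sigma^2/2)*T) / (sigma*sqrt(T)) = -0.39187453
d2 = d1 - sigma*sqrt(T) = -0.53618323
exp(-rT) = 0.99908412
N(-d1) = 0.65242454; N(-d2) = 0.70408404
P = K * exp(-rT) * N(-d2) - S_0' * N(-d1) = 1.1000 * 0.99908412 * 0.70408404 - 1.02781016 * 0.65242454 = 0.1032


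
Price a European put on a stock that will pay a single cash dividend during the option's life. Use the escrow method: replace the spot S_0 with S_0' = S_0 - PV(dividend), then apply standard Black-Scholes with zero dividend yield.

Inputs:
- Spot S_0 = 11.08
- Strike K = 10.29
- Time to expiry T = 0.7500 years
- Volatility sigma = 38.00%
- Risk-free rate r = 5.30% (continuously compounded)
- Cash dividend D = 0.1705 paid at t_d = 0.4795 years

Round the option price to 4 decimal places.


Answer: Price = 0.9070

Derivation:
PV(D) = D * exp(-r * t_d) = 0.1705 * 0.97490670 = 0.16622159
S_0' = S_0 - PV(D) = 11.0800 - 0.16622159 = 10.91377841
d1 = (ln(S_0'/K) + (r + sigma^2/2)*T) / (sigma*sqrt(T)) = 0.46416991
d2 = d1 - sigma*sqrt(T) = 0.13508026
exp(-rT) = 0.96102967
N(-d1) = 0.32126301; N(-d2) = 0.44627421
P = K * exp(-rT) * N(-d2) - S_0' * N(-d1) = 10.2900 * 0.96102967 * 0.44627421 - 10.91377841 * 0.32126301 = 0.9070


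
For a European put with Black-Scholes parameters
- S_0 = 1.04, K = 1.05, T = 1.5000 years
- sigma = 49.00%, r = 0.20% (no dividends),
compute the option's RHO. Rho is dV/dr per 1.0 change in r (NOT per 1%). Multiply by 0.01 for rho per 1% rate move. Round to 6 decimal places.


d1 = 0.2891156888; d2 = -0.3110092982
phi(d1) = 0.3826125296; exp(-qT) = 1.0000000000; exp(-rT) = 0.9970044955
N(-d2) = 0.6221032235
Rho = -K*T*exp(-rT)*N(-d2) = -1.0500 * 1.5000 * 0.9970044955 * 0.6221032235 = -0.976878

Answer: Rho = -0.976878


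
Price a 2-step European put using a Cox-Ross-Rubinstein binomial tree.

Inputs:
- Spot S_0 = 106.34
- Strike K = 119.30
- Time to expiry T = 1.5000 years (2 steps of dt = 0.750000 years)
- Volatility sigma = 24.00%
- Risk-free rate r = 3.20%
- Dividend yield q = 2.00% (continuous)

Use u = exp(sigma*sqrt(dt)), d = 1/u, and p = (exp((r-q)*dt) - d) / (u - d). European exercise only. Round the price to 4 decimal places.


Answer: Price = V(0,0) = 19.3162

Derivation:
dt = T/N = 0.750000
u = exp(sigma*sqrt(dt)) = 1.231024; d = 1/u = 0.812332
p = (exp((r-q)*dt) - d) / (u - d) = 0.469817
Discount per step: exp(-r*dt) = 0.976286
Stock lattice S(k, i) with i counting down-moves:
  k=0: S(0,0) = 106.3400
  k=1: S(1,0) = 130.9071; S(1,1) = 86.3834
  k=2: S(2,0) = 161.1497; S(2,1) = 106.3400; S(2,2) = 70.1720
Terminal payoffs V(N, i) = max(K - S_T, 0):
  V(2,0) = 0.000000; V(2,1) = 12.960000; V(2,2) = 49.128004
Backward induction: V(k, i) = exp(-r*dt) * [p * V(k+1, i) + (1-p) * V(k+1, i+1)].
  V(1,0) = exp(-r*dt) * [p*0.000000 + (1-p)*12.960000] = 6.708223
  V(1,1) = exp(-r*dt) * [p*12.960000 + (1-p)*49.128004] = 31.373576
  V(0,0) = exp(-r*dt) * [p*6.708223 + (1-p)*31.373576] = 19.316171


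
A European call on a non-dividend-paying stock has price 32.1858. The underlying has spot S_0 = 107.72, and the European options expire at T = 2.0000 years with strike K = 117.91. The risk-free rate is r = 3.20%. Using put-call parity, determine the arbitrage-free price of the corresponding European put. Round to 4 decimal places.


Answer: Put price = 35.0660

Derivation:
Put-call parity: C - P = S_0 * exp(-qT) - K * exp(-rT).
S_0 * exp(-qT) = 107.7200 * 1.00000000 = 107.72000000
K * exp(-rT) = 117.9100 * 0.93800500 = 110.60016949
P = C - S*exp(-qT) + K*exp(-rT)
P = 32.1858 - 107.72000000 + 110.60016949 = 35.0660


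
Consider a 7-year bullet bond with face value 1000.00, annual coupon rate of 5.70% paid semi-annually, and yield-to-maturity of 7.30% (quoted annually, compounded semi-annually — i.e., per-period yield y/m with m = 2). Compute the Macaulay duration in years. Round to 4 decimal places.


Answer: Macaulay duration = 5.8059 years

Derivation:
Coupon per period c = face * coupon_rate / m = 28.500000
Periods per year m = 2; per-period yield y/m = 0.036500
Number of cashflows N = 14
Cashflows (t years, CF_t, discount factor 1/(1+y/m)^(m*t), PV):
  t = 0.5000: CF_t = 28.500000, DF = 0.964785, PV = 27.496382
  t = 1.0000: CF_t = 28.500000, DF = 0.930811, PV = 26.528106
  t = 1.5000: CF_t = 28.500000, DF = 0.898033, PV = 25.593928
  t = 2.0000: CF_t = 28.500000, DF = 0.866409, PV = 24.692646
  t = 2.5000: CF_t = 28.500000, DF = 0.835898, PV = 23.823103
  t = 3.0000: CF_t = 28.500000, DF = 0.806462, PV = 22.984180
  t = 3.5000: CF_t = 28.500000, DF = 0.778063, PV = 22.174800
  t = 4.0000: CF_t = 28.500000, DF = 0.750664, PV = 21.393922
  t = 4.5000: CF_t = 28.500000, DF = 0.724230, PV = 20.640542
  t = 5.0000: CF_t = 28.500000, DF = 0.698726, PV = 19.913692
  t = 5.5000: CF_t = 28.500000, DF = 0.674121, PV = 19.212438
  t = 6.0000: CF_t = 28.500000, DF = 0.650382, PV = 18.535879
  t = 6.5000: CF_t = 28.500000, DF = 0.627479, PV = 17.883144
  t = 7.0000: CF_t = 1028.500000, DF = 0.605382, PV = 622.635683
Price P = sum_t PV_t = 913.508447
Macaulay numerator sum_t t * PV_t:
  t * PV_t at t = 0.5000: 13.748191
  t * PV_t at t = 1.0000: 26.528106
  t * PV_t at t = 1.5000: 38.390892
  t * PV_t at t = 2.0000: 49.385292
  t * PV_t at t = 2.5000: 59.557757
  t * PV_t at t = 3.0000: 68.952541
  t * PV_t at t = 3.5000: 77.611801
  t * PV_t at t = 4.0000: 85.575688
  t * PV_t at t = 4.5000: 92.882440
  t * PV_t at t = 5.0000: 99.568462
  t * PV_t at t = 5.5000: 105.668411
  t * PV_t at t = 6.0000: 111.215273
  t * PV_t at t = 6.5000: 116.240437
  t * PV_t at t = 7.0000: 4358.449778
Macaulay duration D = (sum_t t * PV_t) / P = 5303.775071 / 913.508447 = 5.805940


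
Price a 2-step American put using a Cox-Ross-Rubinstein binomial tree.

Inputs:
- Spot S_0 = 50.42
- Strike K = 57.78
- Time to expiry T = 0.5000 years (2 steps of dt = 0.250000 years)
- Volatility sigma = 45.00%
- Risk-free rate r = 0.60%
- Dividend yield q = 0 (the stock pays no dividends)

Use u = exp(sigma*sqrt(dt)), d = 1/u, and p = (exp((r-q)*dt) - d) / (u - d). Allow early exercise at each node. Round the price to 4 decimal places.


Answer: Price = V(0,0) = 11.4823

Derivation:
dt = T/N = 0.250000
u = exp(sigma*sqrt(dt)) = 1.252323; d = 1/u = 0.798516
p = (exp((r-q)*dt) - d) / (u - d) = 0.447294
Discount per step: exp(-r*dt) = 0.998501
Stock lattice S(k, i) with i counting down-moves:
  k=0: S(0,0) = 50.4200
  k=1: S(1,0) = 63.1421; S(1,1) = 40.2612
  k=2: S(2,0) = 79.0743; S(2,1) = 50.4200; S(2,2) = 32.1492
Terminal payoffs V(N, i) = max(K - S_T, 0):
  V(2,0) = 0.000000; V(2,1) = 7.360000; V(2,2) = 25.630789
Backward induction: V(k, i) = exp(-r*dt) * [p * V(k+1, i) + (1-p) * V(k+1, i+1)]; then take max(V_cont, immediate exercise) for American.
  V(1,0) = exp(-r*dt) * [p*0.000000 + (1-p)*7.360000] = 4.061819; exercise = 0.000000; V(1,0) = max -> 4.061819
  V(1,1) = exp(-r*dt) * [p*7.360000 + (1-p)*25.630789] = 17.432207; exercise = 17.518812; V(1,1) = max -> 17.518812
  V(0,0) = exp(-r*dt) * [p*4.061819 + (1-p)*17.518812] = 11.482344; exercise = 7.360000; V(0,0) = max -> 11.482344
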